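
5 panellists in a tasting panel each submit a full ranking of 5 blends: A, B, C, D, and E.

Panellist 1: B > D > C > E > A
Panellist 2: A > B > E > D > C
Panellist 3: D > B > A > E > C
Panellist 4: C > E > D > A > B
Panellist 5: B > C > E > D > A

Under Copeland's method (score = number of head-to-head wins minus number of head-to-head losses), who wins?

B

Pairwise results:
  A vs B: B wins 3–2.
  A vs C: C wins 3–2.
  A vs D: D wins 4–1.
  A vs E: E wins 3–2.
  B vs C: B wins 4–1.
  B vs D: B wins 3–2.
  B vs E: B wins 4–1.
  C vs D: D wins 3–2.
  C vs E: C wins 3–2.
  D vs E: E wins 3–2.
Copeland scores (wins − losses):
  A: 0 − 4 = -4
  B: 4 − 0 = 4
  C: 2 − 2 = 0
  D: 2 − 2 = 0
  E: 2 − 2 = 0
B has the best Copeland score.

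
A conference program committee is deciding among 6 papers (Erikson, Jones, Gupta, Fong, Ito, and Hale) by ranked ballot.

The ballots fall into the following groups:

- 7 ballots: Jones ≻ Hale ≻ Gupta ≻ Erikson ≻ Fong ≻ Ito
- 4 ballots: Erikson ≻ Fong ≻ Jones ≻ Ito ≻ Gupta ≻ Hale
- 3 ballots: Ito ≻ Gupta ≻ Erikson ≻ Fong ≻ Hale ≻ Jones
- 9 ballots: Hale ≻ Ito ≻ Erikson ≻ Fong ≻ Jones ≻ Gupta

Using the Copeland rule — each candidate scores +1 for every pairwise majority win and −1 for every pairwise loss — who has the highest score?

Pairwise results:
  Erikson vs Jones: Erikson wins 16–7.
  Erikson vs Gupta: Erikson wins 13–10.
  Erikson vs Fong: Erikson wins 23–0.
  Erikson vs Ito: Ito wins 12–11.
  Erikson vs Hale: Hale wins 16–7.
  Jones vs Gupta: Jones wins 20–3.
  Jones vs Fong: Fong wins 16–7.
  Jones vs Ito: Ito wins 12–11.
  Jones vs Hale: Hale wins 12–11.
  Gupta vs Fong: Fong wins 13–10.
  Gupta vs Ito: Ito wins 16–7.
  Gupta vs Hale: Hale wins 16–7.
  Fong vs Ito: Ito wins 12–11.
  Fong vs Hale: Hale wins 16–7.
  Ito vs Hale: Hale wins 16–7.
Copeland scores (wins − losses):
  Erikson: 3 − 2 = 1
  Jones: 1 − 4 = -3
  Gupta: 0 − 5 = -5
  Fong: 2 − 3 = -1
  Ito: 4 − 1 = 3
  Hale: 5 − 0 = 5
Hale has the best Copeland score.

Hale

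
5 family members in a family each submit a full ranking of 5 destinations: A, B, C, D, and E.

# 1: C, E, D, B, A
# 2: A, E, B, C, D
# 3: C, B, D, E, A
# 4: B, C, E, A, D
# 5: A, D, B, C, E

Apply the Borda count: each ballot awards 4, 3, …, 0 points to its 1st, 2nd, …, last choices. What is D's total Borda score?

Borda scores:
  A: 0 + 4 + 0 + 1 + 4 = 9
  B: 1 + 2 + 3 + 4 + 2 = 12
  C: 4 + 1 + 4 + 3 + 1 = 13
  D: 2 + 0 + 2 + 0 + 3 = 7
  E: 3 + 3 + 1 + 2 + 0 = 9

7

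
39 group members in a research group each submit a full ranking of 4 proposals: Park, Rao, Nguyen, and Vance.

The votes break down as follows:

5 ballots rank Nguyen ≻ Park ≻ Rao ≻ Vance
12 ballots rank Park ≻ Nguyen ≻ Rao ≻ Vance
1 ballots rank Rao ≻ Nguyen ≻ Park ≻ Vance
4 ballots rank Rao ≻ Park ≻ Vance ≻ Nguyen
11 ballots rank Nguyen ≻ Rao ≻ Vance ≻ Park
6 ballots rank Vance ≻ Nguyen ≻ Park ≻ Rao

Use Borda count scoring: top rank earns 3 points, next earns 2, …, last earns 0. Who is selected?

Nguyen

Borda scores:
  Park: 5·2 + 12·3 + 1 + 4·2 + 11·0 + 6·1 = 61
  Rao: 5·1 + 12·1 + 3 + 4·3 + 11·2 + 6·0 = 54
  Nguyen: 5·3 + 12·2 + 2 + 4·0 + 11·3 + 6·2 = 86
  Vance: 5·0 + 12·0 + 0 + 4·1 + 11·1 + 6·3 = 33
Nguyen has the highest total.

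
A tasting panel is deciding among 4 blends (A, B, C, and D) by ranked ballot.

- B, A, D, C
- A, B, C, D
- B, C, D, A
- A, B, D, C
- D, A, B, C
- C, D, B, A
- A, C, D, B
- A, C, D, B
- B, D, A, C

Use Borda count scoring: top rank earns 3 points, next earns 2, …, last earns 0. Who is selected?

A

Borda scores:
  A: 2 + 3 + 0 + 3 + 2 + 0 + 3 + 3 + 1 = 17
  B: 3 + 2 + 3 + 2 + 1 + 1 + 0 + 0 + 3 = 15
  C: 0 + 1 + 2 + 0 + 0 + 3 + 2 + 2 + 0 = 10
  D: 1 + 0 + 1 + 1 + 3 + 2 + 1 + 1 + 2 = 12
A has the highest total.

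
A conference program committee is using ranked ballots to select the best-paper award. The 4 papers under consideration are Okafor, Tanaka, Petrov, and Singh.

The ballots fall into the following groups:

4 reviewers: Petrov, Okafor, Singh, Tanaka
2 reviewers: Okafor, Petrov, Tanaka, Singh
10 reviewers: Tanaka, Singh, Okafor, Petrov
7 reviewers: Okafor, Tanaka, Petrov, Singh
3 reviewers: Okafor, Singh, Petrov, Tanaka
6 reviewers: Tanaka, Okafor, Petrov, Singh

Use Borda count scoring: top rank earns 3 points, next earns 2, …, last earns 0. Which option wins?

Okafor

Borda scores:
  Okafor: 4·2 + 2·3 + 10·1 + 7·3 + 3·3 + 6·2 = 66
  Tanaka: 4·0 + 2·1 + 10·3 + 7·2 + 3·0 + 6·3 = 64
  Petrov: 4·3 + 2·2 + 10·0 + 7·1 + 3·1 + 6·1 = 32
  Singh: 4·1 + 2·0 + 10·2 + 7·0 + 3·2 + 6·0 = 30
Okafor has the highest total.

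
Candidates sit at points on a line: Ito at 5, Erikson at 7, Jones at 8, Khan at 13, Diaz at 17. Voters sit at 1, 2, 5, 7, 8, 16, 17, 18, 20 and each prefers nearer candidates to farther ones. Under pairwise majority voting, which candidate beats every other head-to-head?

Jones

With single-peaked preferences on a line, the Condorcet winner is the candidate closest to the median voter.
The median voter (position 8) is closest to Jones at 8.
Check: Jones vs Diaz — voters closer to Jones: 5 of 9.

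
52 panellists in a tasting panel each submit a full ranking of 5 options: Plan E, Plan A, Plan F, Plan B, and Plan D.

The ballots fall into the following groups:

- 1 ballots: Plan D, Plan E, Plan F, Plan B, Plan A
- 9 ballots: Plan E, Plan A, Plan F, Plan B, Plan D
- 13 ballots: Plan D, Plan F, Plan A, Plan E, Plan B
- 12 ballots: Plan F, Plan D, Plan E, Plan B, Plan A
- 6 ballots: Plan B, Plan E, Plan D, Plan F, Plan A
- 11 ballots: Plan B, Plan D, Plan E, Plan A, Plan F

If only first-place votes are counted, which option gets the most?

First-place vote totals:
  Plan E: 9
  Plan A: 0
  Plan F: 12
  Plan B: 17
  Plan D: 14
Plan B has the most first-place votes.

Plan B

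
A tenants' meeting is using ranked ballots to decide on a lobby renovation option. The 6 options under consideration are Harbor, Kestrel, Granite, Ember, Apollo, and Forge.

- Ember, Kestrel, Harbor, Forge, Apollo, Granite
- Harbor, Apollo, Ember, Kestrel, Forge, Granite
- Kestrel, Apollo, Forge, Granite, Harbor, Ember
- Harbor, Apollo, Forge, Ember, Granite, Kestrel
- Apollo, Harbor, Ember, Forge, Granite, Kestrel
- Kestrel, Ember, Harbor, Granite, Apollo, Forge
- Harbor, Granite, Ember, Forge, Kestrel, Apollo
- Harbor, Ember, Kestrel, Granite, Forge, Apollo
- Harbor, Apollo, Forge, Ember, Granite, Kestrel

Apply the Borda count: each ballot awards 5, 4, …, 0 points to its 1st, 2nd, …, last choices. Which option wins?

Harbor

Borda scores:
  Harbor: 3 + 5 + 1 + 5 + 4 + 3 + 5 + 5 + 5 = 36
  Kestrel: 4 + 2 + 5 + 0 + 0 + 5 + 1 + 3 + 0 = 20
  Granite: 0 + 0 + 2 + 1 + 1 + 2 + 4 + 2 + 1 = 13
  Ember: 5 + 3 + 0 + 2 + 3 + 4 + 3 + 4 + 2 = 26
  Apollo: 1 + 4 + 4 + 4 + 5 + 1 + 0 + 0 + 4 = 23
  Forge: 2 + 1 + 3 + 3 + 2 + 0 + 2 + 1 + 3 = 17
Harbor has the highest total.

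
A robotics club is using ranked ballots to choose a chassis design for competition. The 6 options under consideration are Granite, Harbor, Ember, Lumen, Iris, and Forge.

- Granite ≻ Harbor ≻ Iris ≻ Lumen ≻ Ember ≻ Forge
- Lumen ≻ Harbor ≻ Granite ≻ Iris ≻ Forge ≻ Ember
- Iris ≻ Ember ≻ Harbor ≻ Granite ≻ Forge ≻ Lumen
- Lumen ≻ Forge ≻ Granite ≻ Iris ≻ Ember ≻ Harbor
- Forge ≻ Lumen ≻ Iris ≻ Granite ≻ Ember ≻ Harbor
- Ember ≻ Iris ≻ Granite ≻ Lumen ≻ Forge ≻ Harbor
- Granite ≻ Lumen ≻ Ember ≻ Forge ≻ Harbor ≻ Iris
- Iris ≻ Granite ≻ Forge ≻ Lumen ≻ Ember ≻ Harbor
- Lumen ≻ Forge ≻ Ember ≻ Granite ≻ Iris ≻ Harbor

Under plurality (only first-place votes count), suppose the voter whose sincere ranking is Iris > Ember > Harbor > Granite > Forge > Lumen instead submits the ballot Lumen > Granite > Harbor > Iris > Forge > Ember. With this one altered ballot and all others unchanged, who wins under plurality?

Lumen

First-place totals with the altered ballot: Granite 2, Harbor 0, Ember 1, Lumen 4, Iris 1, Forge 1.
The winner is unchanged: still Lumen.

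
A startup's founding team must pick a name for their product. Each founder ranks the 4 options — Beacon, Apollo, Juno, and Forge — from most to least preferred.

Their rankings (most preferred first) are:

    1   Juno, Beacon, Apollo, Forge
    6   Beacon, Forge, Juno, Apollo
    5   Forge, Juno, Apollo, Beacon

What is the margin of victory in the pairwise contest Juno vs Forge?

10

Ballots ranking Juno above Forge: 1.
Ballots ranking Forge above Juno: 6+5 = 11.
Forge wins 11–1, a margin of 10.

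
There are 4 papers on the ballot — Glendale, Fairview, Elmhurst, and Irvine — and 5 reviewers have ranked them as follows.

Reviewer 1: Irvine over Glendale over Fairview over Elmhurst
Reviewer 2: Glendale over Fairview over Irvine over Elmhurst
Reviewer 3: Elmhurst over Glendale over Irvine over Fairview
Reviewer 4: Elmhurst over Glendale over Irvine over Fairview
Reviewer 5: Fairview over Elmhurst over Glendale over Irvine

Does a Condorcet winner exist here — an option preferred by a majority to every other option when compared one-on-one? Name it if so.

None — there is no Condorcet winner

Head-to-head results (5 voters total):
Glendale vs Fairview: Glendale wins 4–1.
Glendale vs Elmhurst: Elmhurst wins 3–2.
Glendale vs Irvine: Glendale wins 4–1.
Fairview vs Elmhurst: Fairview wins 3–2.
Fairview vs Irvine: Irvine wins 3–2.
Elmhurst vs Irvine: Elmhurst wins 3–2.
No candidate beats all others: Glendale beats Fairview beats Elmhurst beats Glendale, a majority cycle.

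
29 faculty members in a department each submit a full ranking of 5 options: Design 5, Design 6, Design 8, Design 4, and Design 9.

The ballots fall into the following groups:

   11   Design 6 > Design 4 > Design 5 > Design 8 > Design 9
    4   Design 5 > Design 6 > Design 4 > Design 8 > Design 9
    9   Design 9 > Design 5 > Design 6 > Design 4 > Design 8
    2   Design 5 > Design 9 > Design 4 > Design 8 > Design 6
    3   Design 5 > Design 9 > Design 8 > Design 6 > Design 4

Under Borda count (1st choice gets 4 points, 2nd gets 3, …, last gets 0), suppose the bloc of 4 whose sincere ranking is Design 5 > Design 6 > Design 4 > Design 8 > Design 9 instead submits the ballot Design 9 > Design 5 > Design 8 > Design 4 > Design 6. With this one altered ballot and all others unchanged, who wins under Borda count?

Design 5

Borda totals with the altered ballot: Design 5 81, Design 6 65, Design 8 27, Design 4 50, Design 9 67.
The winner is unchanged: still Design 5.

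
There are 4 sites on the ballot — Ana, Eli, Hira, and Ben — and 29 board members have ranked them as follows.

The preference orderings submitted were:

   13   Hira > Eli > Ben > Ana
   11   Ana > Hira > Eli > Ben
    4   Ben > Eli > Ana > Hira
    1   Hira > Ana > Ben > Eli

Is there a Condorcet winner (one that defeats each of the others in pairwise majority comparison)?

Head-to-head results (29 voters total):
Ana vs Eli: Eli wins 17–12.
Ana vs Hira: Ana wins 15–14.
Ana vs Ben: Ben wins 17–12.
Eli vs Hira: Hira wins 25–4.
Eli vs Ben: Eli wins 24–5.
Hira vs Ben: Hira wins 25–4.
No candidate beats all others: Ana beats Hira beats Eli beats Ana, a majority cycle.

No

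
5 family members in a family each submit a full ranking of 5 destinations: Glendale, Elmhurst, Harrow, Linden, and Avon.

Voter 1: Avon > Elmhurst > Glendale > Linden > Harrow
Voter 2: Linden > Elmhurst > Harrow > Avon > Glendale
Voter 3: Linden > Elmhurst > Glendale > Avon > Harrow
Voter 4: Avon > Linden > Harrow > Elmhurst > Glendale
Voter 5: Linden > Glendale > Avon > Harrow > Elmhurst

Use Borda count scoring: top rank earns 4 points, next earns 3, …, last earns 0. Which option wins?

Linden

Borda scores:
  Glendale: 2 + 0 + 2 + 0 + 3 = 7
  Elmhurst: 3 + 3 + 3 + 1 + 0 = 10
  Harrow: 0 + 2 + 0 + 2 + 1 = 5
  Linden: 1 + 4 + 4 + 3 + 4 = 16
  Avon: 4 + 1 + 1 + 4 + 2 = 12
Linden has the highest total.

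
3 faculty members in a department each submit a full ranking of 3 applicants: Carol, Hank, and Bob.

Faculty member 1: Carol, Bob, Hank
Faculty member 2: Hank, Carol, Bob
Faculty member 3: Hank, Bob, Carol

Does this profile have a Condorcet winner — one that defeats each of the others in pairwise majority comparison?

Yes

Head-to-head results (3 voters total):
Carol vs Hank: Hank wins 2–1.
Carol vs Bob: Carol wins 2–1.
Hank vs Bob: Hank wins 2–1.
Hank beats each rival — Carol (2–1), Bob (2–1) — so Hank is the Condorcet winner.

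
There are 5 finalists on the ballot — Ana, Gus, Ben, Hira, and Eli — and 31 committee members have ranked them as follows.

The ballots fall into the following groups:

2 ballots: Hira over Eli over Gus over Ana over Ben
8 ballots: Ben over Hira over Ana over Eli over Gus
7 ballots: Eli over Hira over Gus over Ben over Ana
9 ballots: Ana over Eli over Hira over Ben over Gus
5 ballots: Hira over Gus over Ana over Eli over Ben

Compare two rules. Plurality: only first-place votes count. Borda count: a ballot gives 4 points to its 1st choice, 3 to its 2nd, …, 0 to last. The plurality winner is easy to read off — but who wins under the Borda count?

Plurality first-place counts: Ana 9, Gus 0, Ben 8, Hira 7, Eli 7 → Ana.
Borda totals: Ana 64, Gus 33, Ben 48, Hira 91, Eli 74 → Hira.

Hira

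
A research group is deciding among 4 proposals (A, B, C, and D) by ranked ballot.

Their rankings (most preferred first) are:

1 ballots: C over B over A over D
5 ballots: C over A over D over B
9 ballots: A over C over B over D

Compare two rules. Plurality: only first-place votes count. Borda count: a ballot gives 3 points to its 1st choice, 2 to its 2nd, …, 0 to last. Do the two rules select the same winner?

Plurality first-place counts: A 9, B 0, C 6, D 0 → A.
Borda totals: A 38, B 11, C 36, D 5 → A.
The two rules agree on A.

Yes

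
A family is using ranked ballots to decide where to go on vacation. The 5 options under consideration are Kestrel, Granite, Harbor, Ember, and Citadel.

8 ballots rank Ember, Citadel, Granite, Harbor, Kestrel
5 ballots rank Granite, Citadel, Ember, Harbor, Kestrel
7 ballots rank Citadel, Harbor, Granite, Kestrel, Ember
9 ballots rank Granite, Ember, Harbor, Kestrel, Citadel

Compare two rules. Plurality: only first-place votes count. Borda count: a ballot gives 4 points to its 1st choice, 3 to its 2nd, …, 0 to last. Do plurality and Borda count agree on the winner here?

Plurality first-place counts: Kestrel 0, Granite 14, Harbor 0, Ember 8, Citadel 7 → Granite.
Borda totals: Kestrel 16, Granite 86, Harbor 52, Ember 69, Citadel 67 → Granite.
The two rules agree on Granite.

Yes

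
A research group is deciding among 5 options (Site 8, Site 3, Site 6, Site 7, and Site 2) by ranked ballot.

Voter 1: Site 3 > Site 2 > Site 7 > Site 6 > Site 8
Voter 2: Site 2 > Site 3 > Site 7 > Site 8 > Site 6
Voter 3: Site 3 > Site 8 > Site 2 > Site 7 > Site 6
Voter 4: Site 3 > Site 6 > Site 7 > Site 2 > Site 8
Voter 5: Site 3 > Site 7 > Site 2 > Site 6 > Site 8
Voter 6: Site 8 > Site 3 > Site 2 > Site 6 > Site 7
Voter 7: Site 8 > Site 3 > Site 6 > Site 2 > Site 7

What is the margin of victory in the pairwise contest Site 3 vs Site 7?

Ballots ranking Site 3 above Site 7: 7.
Ballots ranking Site 7 above Site 3: 0.
Site 3 wins 7–0, a margin of 7.

7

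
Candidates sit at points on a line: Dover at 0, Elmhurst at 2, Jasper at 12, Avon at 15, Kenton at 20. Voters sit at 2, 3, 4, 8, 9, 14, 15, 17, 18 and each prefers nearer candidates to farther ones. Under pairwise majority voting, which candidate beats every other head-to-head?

With single-peaked preferences on a line, the Condorcet winner is the candidate closest to the median voter.
The median voter (position 9) is closest to Jasper at 12.
Check: Jasper vs Dover — voters closer to Jasper: 6 of 9.

Jasper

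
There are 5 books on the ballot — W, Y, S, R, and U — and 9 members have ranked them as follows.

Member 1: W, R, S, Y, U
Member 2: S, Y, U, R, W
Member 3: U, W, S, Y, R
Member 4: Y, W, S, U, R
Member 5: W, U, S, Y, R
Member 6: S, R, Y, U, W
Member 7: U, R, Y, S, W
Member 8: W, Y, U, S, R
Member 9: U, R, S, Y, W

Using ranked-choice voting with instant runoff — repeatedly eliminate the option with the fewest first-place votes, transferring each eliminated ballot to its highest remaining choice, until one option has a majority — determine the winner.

Round 1: W 3, U 3, S 2, Y 1, R 0. R has the fewest and is eliminated.
Round 2: W 3, U 3, S 2, Y 1. Y has the fewest and is eliminated.
Round 3: W 4, U 3, S 2. S has the fewest and is eliminated.
Round 4: U 5, W 4. U has a majority.

U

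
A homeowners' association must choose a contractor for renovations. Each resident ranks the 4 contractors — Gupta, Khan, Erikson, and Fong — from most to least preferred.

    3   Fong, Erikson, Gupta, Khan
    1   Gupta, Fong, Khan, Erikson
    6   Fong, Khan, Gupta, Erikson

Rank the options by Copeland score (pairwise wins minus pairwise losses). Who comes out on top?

Pairwise results:
  Gupta vs Khan: Khan wins 6–4.
  Gupta vs Erikson: Gupta wins 7–3.
  Gupta vs Fong: Fong wins 9–1.
  Khan vs Erikson: Khan wins 7–3.
  Khan vs Fong: Fong wins 10–0.
  Erikson vs Fong: Fong wins 10–0.
Copeland scores (wins − losses):
  Gupta: 1 − 2 = -1
  Khan: 2 − 1 = 1
  Erikson: 0 − 3 = -3
  Fong: 3 − 0 = 3
Fong has the best Copeland score.

Fong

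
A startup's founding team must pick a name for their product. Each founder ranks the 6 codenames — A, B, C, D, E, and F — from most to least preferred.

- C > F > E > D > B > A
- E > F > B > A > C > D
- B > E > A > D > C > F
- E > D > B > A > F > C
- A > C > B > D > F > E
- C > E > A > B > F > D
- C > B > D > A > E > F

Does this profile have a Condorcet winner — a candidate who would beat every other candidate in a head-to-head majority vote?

Head-to-head results (7 voters total):
A vs B: B wins 5–2.
A vs C: A wins 4–3.
A vs D: A wins 4–3.
A vs E: E wins 5–2.
A vs F: A wins 5–2.
B vs C: C wins 4–3.
B vs D: B wins 5–2.
B vs E: E wins 4–3.
B vs F: B wins 5–2.
C vs D: C wins 5–2.
C vs E: C wins 4–3.
C vs F: C wins 5–2.
D vs E: E wins 5–2.
D vs F: D wins 4–3.
E vs F: E wins 5–2.
No candidate beats all others: A beats C beats B beats A, a majority cycle.

No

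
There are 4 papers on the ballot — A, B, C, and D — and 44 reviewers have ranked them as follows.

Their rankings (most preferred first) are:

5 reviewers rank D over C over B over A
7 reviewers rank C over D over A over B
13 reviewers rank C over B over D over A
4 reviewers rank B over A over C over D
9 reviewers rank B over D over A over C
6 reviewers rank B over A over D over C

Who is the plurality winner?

First-place vote totals:
  A: 0
  B: 19
  C: 20
  D: 5
C has the most first-place votes.

C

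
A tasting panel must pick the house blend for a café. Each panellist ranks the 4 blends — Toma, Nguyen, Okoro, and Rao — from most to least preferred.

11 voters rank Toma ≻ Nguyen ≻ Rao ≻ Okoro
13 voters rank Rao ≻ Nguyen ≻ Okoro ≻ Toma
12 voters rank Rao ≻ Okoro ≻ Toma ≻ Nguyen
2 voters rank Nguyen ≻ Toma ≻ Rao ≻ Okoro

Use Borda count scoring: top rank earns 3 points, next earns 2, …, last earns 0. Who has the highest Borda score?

Rao

Borda scores:
  Toma: 11·3 + 13·0 + 12·1 + 2·2 = 49
  Nguyen: 11·2 + 13·2 + 12·0 + 2·3 = 54
  Okoro: 11·0 + 13·1 + 12·2 + 2·0 = 37
  Rao: 11·1 + 13·3 + 12·3 + 2·1 = 88
Rao has the highest total.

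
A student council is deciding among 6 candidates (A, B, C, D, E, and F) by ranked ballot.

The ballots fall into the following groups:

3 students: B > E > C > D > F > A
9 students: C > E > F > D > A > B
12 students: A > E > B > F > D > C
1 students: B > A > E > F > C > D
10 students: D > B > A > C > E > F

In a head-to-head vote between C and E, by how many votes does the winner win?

Ballots ranking C above E: 9+10 = 19.
Ballots ranking E above C: 3+12+1 = 16.
C wins 19–16, a margin of 3.

3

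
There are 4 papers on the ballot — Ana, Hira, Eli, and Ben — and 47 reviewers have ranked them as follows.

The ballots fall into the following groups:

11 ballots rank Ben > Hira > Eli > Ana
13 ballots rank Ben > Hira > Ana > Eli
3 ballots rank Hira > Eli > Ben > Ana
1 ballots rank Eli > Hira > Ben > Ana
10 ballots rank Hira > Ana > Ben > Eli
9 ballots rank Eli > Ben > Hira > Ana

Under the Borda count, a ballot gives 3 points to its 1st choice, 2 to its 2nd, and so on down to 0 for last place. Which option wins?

Ben

Borda scores:
  Ana: 11·0 + 13·1 + 3·0 + 0 + 10·2 + 9·0 = 33
  Hira: 11·2 + 13·2 + 3·3 + 2 + 10·3 + 9·1 = 98
  Eli: 11·1 + 13·0 + 3·2 + 3 + 10·0 + 9·3 = 47
  Ben: 11·3 + 13·3 + 3·1 + 1 + 10·1 + 9·2 = 104
Ben has the highest total.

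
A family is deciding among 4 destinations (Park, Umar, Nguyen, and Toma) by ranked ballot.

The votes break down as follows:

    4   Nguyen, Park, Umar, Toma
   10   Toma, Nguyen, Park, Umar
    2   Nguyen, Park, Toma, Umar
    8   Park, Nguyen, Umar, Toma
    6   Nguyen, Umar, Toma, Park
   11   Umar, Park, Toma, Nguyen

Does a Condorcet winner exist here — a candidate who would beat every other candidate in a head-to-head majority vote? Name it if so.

Head-to-head results (41 voters total):
Park vs Umar: Park wins 24–17.
Park vs Nguyen: Nguyen wins 22–19.
Park vs Toma: Park wins 25–16.
Umar vs Nguyen: Nguyen wins 30–11.
Umar vs Toma: Umar wins 29–12.
Nguyen vs Toma: Toma wins 21–20.
No candidate beats all others: Park beats Toma beats Nguyen beats Park, a majority cycle.

None — there is no Condorcet winner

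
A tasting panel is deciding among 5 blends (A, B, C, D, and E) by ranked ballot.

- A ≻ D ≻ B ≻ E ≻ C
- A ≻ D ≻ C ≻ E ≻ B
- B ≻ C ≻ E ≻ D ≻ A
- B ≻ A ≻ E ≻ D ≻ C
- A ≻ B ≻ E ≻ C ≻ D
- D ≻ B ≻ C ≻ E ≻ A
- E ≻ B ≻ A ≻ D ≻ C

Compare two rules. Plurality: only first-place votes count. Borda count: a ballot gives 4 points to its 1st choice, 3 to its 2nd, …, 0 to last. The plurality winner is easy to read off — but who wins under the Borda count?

B

Plurality first-place counts: A 3, B 2, C 0, D 1, E 1 → A.
Borda totals: A 17, B 19, C 8, D 13, E 13 → B.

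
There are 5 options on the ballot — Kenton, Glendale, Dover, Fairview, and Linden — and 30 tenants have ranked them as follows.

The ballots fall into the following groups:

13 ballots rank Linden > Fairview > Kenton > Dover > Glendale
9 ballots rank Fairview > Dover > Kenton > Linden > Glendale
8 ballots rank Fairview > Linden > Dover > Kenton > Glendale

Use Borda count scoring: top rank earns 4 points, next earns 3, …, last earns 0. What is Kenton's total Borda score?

52

Borda scores:
  Kenton: 13·2 + 9·2 + 8·1 = 52
  Glendale: 13·0 + 9·0 + 8·0 = 0
  Dover: 13·1 + 9·3 + 8·2 = 56
  Fairview: 13·3 + 9·4 + 8·4 = 107
  Linden: 13·4 + 9·1 + 8·3 = 85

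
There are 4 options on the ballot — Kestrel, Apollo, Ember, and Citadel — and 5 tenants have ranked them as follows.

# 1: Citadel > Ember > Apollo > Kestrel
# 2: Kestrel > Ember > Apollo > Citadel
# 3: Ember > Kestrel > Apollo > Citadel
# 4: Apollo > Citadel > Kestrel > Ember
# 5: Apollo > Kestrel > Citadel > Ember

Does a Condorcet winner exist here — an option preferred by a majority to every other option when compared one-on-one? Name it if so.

Head-to-head results (5 voters total):
Kestrel vs Apollo: Apollo wins 3–2.
Kestrel vs Ember: Kestrel wins 3–2.
Kestrel vs Citadel: Kestrel wins 3–2.
Apollo vs Ember: Ember wins 3–2.
Apollo vs Citadel: Apollo wins 4–1.
Ember vs Citadel: Citadel wins 3–2.
No candidate beats all others: Kestrel beats Ember beats Apollo beats Kestrel, a majority cycle.

There is no Condorcet winner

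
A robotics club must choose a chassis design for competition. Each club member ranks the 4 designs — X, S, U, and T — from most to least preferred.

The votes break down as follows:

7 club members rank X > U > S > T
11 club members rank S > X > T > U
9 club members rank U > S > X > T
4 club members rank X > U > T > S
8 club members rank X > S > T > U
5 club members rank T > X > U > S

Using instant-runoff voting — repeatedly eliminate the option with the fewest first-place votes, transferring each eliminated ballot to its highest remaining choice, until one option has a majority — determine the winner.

X

Round 1: X 19, S 11, U 9, T 5. T has the fewest and is eliminated.
Round 2: X 24, S 11, U 9. X has a majority.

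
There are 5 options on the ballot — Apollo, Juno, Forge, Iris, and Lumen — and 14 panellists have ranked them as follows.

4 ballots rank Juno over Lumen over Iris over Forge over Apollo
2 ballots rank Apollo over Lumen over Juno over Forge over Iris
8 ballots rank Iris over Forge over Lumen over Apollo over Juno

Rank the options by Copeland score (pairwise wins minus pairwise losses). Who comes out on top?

Pairwise results:
  Apollo vs Juno: Apollo wins 10–4.
  Apollo vs Forge: Forge wins 12–2.
  Apollo vs Iris: Iris wins 12–2.
  Apollo vs Lumen: Lumen wins 12–2.
  Juno vs Forge: Forge wins 8–6.
  Juno vs Iris: Iris wins 8–6.
  Juno vs Lumen: Lumen wins 10–4.
  Forge vs Iris: Iris wins 12–2.
  Forge vs Lumen: Forge wins 8–6.
  Iris vs Lumen: Iris wins 8–6.
Copeland scores (wins − losses):
  Apollo: 1 − 3 = -2
  Juno: 0 − 4 = -4
  Forge: 3 − 1 = 2
  Iris: 4 − 0 = 4
  Lumen: 2 − 2 = 0
Iris has the best Copeland score.

Iris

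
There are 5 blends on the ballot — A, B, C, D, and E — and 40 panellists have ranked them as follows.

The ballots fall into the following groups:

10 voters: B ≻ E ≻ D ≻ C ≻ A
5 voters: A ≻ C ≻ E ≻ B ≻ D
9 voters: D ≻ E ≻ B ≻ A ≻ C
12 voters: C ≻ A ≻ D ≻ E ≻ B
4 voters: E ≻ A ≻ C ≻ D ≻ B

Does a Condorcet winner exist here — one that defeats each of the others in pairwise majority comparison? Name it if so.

There is no Condorcet winner

Head-to-head results (40 voters total):
A vs B: A wins 21–19.
A vs C: C wins 22–18.
A vs D: A wins 21–19.
A vs E: E wins 23–17.
B vs C: C wins 21–19.
B vs D: D wins 25–15.
B vs E: E wins 30–10.
C vs D: C wins 21–19.
C vs E: E wins 23–17.
D vs E: D wins 21–19.
No candidate beats all others: A beats D beats E beats A, a majority cycle.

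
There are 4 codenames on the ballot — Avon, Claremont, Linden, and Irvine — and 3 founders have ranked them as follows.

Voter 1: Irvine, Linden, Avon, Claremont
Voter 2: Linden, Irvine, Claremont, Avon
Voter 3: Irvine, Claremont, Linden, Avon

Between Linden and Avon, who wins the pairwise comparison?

Ballots ranking Linden above Avon: 3.
Ballots ranking Avon above Linden: 0.
Linden wins the head-to-head, 3–0.

Linden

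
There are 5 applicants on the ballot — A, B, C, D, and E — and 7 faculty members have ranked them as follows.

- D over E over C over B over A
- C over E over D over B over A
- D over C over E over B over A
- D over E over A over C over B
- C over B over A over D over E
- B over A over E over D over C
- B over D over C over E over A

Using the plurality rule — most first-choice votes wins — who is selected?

D

First-place vote totals:
  A: 0
  B: 2
  C: 2
  D: 3
  E: 0
D has the most first-place votes.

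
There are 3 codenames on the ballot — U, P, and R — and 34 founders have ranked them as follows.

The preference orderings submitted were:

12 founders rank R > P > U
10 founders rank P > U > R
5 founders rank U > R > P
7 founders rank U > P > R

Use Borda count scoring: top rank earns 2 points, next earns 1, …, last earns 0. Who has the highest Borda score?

P

Borda scores:
  U: 12·0 + 10·1 + 5·2 + 7·2 = 34
  P: 12·1 + 10·2 + 5·0 + 7·1 = 39
  R: 12·2 + 10·0 + 5·1 + 7·0 = 29
P has the highest total.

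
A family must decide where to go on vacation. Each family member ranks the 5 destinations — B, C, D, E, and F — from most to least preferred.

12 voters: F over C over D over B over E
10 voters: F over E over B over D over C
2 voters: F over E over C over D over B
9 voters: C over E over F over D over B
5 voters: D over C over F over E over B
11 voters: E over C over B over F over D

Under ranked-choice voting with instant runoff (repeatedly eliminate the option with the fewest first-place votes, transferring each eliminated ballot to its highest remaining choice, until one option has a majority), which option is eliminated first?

Round 1: F 24, E 11, C 9, D 5, B 0. B has the fewest and is eliminated.
Round 2: F 24, E 11, C 9, D 5. D has the fewest and is eliminated.
Round 3: F 24, C 14, E 11. E has the fewest and is eliminated.
Round 4: C 25, F 24. C has a majority.

B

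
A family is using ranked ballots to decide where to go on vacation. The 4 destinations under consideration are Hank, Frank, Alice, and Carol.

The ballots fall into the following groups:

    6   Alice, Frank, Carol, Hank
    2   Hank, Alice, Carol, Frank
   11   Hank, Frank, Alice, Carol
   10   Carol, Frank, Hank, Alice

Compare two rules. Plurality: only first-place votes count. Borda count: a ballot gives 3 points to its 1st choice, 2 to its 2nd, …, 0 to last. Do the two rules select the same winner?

No

Plurality first-place counts: Hank 13, Frank 0, Alice 6, Carol 10 → Hank.
Borda totals: Hank 49, Frank 54, Alice 33, Carol 38 → Frank.
The two rules disagree: plurality picks Hank, Borda picks Frank.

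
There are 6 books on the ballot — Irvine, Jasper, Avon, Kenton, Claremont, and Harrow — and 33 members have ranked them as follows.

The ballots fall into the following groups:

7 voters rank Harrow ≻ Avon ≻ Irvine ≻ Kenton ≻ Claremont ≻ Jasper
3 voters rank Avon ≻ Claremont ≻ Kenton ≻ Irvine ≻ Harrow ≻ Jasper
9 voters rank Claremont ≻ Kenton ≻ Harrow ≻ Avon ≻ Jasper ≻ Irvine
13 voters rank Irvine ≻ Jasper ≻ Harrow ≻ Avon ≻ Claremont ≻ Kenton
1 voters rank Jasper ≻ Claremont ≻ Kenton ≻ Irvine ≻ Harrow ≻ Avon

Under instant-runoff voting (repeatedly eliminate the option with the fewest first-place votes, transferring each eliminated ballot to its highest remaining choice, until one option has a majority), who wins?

Round 1: Irvine 13, Claremont 9, Harrow 7, Avon 3, Jasper 1, Kenton 0. Kenton has the fewest and is eliminated.
Round 2: Irvine 13, Claremont 9, Harrow 7, Avon 3, Jasper 1. Jasper has the fewest and is eliminated.
Round 3: Irvine 13, Claremont 10, Harrow 7, Avon 3. Avon has the fewest and is eliminated.
Round 4: Irvine 13, Claremont 13, Harrow 7. Harrow has the fewest and is eliminated.
Round 5: Irvine 20, Claremont 13. Irvine has a majority.

Irvine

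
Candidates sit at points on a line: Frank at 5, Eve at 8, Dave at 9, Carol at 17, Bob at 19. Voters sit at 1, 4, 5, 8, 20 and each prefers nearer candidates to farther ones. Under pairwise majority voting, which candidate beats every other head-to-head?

Frank

With single-peaked preferences on a line, the Condorcet winner is the candidate closest to the median voter.
The median voter (position 5) is closest to Frank at 5.
Check: Frank vs Eve — voters closer to Frank: 3 of 5.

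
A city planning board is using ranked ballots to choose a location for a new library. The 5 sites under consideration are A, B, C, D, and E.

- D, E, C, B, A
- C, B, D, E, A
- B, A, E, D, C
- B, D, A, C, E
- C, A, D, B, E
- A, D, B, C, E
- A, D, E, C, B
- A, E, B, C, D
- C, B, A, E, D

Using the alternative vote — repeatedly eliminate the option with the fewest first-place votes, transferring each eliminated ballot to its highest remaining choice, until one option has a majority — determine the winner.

A

Round 1: A 3, C 3, B 2, D 1, E 0. E has the fewest and is eliminated.
Round 2: A 3, C 3, B 2, D 1. D has the fewest and is eliminated.
Round 3: C 4, A 3, B 2. B has the fewest and is eliminated.
Round 4: A 5, C 4. A has a majority.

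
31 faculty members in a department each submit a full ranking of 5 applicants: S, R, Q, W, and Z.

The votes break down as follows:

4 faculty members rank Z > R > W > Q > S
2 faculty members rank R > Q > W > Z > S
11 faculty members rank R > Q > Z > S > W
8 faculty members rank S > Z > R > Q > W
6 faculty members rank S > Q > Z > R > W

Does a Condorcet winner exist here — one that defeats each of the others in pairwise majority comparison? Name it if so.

Head-to-head results (31 voters total):
S vs R: R wins 17–14.
S vs Q: Q wins 17–14.
S vs W: S wins 25–6.
S vs Z: Z wins 17–14.
R vs Q: R wins 25–6.
R vs W: R wins 31–0.
R vs Z: Z wins 18–13.
Q vs W: Q wins 27–4.
Q vs Z: Q wins 19–12.
W vs Z: Z wins 29–2.
No candidate beats all others: R beats Q beats Z beats R, a majority cycle.

None — there is no Condorcet winner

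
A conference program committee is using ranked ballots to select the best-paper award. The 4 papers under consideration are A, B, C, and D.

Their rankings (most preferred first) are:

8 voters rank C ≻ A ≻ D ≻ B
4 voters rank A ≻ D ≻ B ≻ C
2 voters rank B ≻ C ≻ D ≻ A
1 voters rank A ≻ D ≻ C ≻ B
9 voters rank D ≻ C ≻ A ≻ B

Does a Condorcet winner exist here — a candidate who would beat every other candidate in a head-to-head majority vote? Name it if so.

No Condorcet winner

Head-to-head results (24 voters total):
A vs B: A wins 22–2.
A vs C: C wins 19–5.
A vs D: A wins 13–11.
B vs C: C wins 18–6.
B vs D: D wins 22–2.
C vs D: D wins 14–10.
No candidate beats all others: A beats D beats C beats A, a majority cycle.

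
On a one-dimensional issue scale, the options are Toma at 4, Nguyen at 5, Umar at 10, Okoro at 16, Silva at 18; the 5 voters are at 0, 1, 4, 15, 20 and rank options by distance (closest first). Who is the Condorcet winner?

With single-peaked preferences on a line, the Condorcet winner is the candidate closest to the median voter.
The median voter (position 4) is closest to Toma at 4.
Check: Toma vs Okoro — voters closer to Toma: 3 of 5.

Toma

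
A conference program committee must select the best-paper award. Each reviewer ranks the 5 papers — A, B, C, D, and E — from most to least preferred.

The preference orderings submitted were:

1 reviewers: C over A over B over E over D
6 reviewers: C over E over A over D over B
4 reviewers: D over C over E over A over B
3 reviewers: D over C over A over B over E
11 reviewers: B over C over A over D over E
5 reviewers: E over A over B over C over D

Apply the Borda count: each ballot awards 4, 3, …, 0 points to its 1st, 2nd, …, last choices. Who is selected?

Borda scores:
  A: 3 + 6·2 + 4·1 + 3·2 + 11·2 + 5·3 = 62
  B: 2 + 6·0 + 4·0 + 3·1 + 11·4 + 5·2 = 59
  C: 4 + 6·4 + 4·3 + 3·3 + 11·3 + 5·1 = 87
  D: 0 + 6·1 + 4·4 + 3·4 + 11·1 + 5·0 = 45
  E: 1 + 6·3 + 4·2 + 3·0 + 11·0 + 5·4 = 47
C has the highest total.

C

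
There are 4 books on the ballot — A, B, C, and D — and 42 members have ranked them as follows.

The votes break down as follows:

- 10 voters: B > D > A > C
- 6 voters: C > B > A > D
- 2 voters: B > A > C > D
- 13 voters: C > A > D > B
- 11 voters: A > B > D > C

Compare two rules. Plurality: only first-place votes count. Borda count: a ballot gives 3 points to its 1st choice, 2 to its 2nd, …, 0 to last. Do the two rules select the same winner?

No

Plurality first-place counts: A 11, B 12, C 19, D 0 → C.
Borda totals: A 79, B 70, C 59, D 44 → A.
The two rules disagree: plurality picks C, Borda picks A.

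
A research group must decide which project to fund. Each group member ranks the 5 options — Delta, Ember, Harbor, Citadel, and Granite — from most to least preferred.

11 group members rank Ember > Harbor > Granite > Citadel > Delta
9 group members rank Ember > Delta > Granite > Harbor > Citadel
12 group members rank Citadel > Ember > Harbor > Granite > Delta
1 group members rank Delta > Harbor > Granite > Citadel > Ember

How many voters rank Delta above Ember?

1

Ballots ranking Delta above Ember: 1.
Ballots ranking Ember above Delta: 11+9+12 = 32.
So 1 of 33 voters prefer Delta to Ember.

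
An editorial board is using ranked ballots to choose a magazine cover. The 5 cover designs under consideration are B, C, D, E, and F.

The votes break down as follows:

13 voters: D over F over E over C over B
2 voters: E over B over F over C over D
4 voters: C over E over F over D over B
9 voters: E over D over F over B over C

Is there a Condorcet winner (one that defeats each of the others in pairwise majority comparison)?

Head-to-head results (28 voters total):
B vs C: C wins 17–11.
B vs D: D wins 26–2.
B vs E: E wins 28–0.
B vs F: F wins 26–2.
C vs D: D wins 22–6.
C vs E: E wins 24–4.
C vs F: F wins 24–4.
D vs E: E wins 15–13.
D vs F: D wins 22–6.
E vs F: E wins 15–13.
E beats each rival — B (28–0), C (24–4), D (15–13), F (15–13) — so E is the Condorcet winner.

Yes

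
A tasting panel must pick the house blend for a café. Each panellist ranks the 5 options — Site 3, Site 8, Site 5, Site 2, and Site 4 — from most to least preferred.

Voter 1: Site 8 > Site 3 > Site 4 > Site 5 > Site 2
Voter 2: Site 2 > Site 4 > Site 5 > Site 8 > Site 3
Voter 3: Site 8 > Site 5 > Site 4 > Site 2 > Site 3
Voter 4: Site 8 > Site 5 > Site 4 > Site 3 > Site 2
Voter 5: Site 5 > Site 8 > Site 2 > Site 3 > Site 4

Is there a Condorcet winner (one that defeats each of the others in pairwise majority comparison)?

Yes

Head-to-head results (5 voters total):
Site 3 vs Site 8: Site 8 wins 5–0.
Site 3 vs Site 5: Site 5 wins 4–1.
Site 3 vs Site 2: Site 2 wins 3–2.
Site 3 vs Site 4: Site 4 wins 3–2.
Site 8 vs Site 5: Site 8 wins 3–2.
Site 8 vs Site 2: Site 8 wins 4–1.
Site 8 vs Site 4: Site 8 wins 4–1.
Site 5 vs Site 2: Site 5 wins 4–1.
Site 5 vs Site 4: Site 5 wins 3–2.
Site 2 vs Site 4: Site 4 wins 3–2.
Site 8 beats each rival — Site 3 (5–0), Site 5 (3–2), Site 2 (4–1), Site 4 (4–1) — so Site 8 is the Condorcet winner.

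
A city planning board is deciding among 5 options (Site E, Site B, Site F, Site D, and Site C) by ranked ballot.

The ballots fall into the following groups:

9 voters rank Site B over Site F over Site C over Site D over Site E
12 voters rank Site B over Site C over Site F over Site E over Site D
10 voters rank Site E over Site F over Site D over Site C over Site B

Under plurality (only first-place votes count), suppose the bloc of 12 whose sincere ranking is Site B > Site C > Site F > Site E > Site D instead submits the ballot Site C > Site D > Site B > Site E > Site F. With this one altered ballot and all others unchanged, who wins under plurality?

First-place totals with the altered ballot: Site E 10, Site B 9, Site F 0, Site D 0, Site C 12.
The switch changes the winner from Site B to Site C.

Site C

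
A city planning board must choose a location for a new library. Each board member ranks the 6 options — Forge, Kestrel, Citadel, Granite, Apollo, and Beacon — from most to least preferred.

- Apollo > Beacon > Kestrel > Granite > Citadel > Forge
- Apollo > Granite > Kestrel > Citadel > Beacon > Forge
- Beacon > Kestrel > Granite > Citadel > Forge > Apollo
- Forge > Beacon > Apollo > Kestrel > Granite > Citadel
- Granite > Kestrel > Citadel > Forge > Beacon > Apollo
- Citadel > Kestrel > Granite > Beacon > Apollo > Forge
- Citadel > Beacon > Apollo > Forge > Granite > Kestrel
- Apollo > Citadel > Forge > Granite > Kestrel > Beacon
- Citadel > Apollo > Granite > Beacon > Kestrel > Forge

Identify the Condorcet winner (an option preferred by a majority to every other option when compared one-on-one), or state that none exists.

There is no Condorcet winner

Head-to-head results (9 voters total):
Forge vs Kestrel: Kestrel wins 6–3.
Forge vs Citadel: Citadel wins 8–1.
Forge vs Granite: Granite wins 6–3.
Forge vs Apollo: Apollo wins 6–3.
Forge vs Beacon: Beacon wins 6–3.
Kestrel vs Citadel: Kestrel wins 5–4.
Kestrel vs Granite: Granite wins 5–4.
Kestrel vs Apollo: Apollo wins 6–3.
Kestrel vs Beacon: Beacon wins 5–4.
Citadel vs Granite: Granite wins 5–4.
Citadel vs Apollo: Citadel wins 5–4.
Citadel vs Beacon: Citadel wins 6–3.
Granite vs Apollo: Apollo wins 6–3.
Granite vs Beacon: Granite wins 5–4.
Apollo vs Beacon: Beacon wins 5–4.
No candidate beats all others: Kestrel beats Citadel beats Apollo beats Kestrel, a majority cycle.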